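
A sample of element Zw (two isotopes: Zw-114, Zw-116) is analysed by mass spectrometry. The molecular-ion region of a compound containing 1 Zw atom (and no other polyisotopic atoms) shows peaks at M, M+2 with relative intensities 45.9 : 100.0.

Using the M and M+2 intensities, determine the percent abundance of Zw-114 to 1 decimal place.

If p is the fraction of Zw that is Zw-114, then I(M+2)/I(M) = [C(1,1)·p^0·(1−p)] / p^1 = 1·(1−p)/p = 100.0/45.9 = 2.1786
(1−p)/p = 2.1786/1 = 2.1786  ⇒  p = 1/(1 + 2.1786) = 0.3146
Zw-114: 31.5%, Zw-116: 68.5%.

31.5%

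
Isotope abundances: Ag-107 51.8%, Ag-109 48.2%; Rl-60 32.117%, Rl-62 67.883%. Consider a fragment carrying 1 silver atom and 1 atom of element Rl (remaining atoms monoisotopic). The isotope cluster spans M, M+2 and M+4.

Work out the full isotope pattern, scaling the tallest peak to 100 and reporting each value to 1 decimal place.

32.9 : 100.0 : 64.6

Silver pattern (n=1): 0.5180 : 0.4820
Element Rl pattern (n=1): 0.32117 : 0.67883
Convolve the two distributions (both contribute in 2-u steps):
  M: 0.5180×0.32117 = 0.166366
  M+2: 0.5180×0.67883 + 0.4820×0.32117 = 0.506438
  M+4: 0.4820×0.67883 = 0.327196
Scale to base peak (0.506438) = 100: 32.9 : 100.0 : 64.6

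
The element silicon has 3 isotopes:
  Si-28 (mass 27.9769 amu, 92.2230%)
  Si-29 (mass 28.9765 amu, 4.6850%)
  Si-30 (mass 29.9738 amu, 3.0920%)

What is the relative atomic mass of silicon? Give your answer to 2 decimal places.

28.09 amu

Average mass = Σ (abundance × isotope mass) = 0.922230 × 27.9769 + 0.046850 × 28.9765 + 0.030920 × 29.9738
= 25.80114 + 1.35755 + 0.92679 = 28.08548 amu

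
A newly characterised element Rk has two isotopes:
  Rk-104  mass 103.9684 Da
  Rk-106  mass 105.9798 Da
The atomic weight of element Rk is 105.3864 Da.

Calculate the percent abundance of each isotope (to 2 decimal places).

Rk-104: 29.50%, Rk-106: 70.50%

With x = fraction of Rk-104 (so Rk-106 is 1 − x):
103.9684·x + 105.9798·(1 − x) = 105.3864
(103.9684 − 105.9798)·x = 105.3864 − 105.9798
x = -0.5934 / -2.0114 = 0.29502 → 29.50% Rk-104, 70.50% Rk-106.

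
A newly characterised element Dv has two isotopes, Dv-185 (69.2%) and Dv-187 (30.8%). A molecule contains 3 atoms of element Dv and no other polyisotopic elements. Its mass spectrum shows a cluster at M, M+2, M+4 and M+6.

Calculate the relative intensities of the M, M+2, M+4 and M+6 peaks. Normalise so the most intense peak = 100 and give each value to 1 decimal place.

74.9 : 100.0 : 44.5 : 6.6

The 3 Dv atoms are independent, so intensities follow the terms of (0.692 + 0.308)^3.
P(M) = 0.692^3 = 0.331374
P(M+2) = 3 × 0.692^2 × 0.308^1 = 0.442470
P(M+4) = 3 × 0.692^1 × 0.308^2 = 0.196938
P(M+6) = 0.308^3 = 0.029218
The M+2 peak is largest (0.442470); scaling to 100 gives 74.9 : 100.0 : 44.5 : 6.6.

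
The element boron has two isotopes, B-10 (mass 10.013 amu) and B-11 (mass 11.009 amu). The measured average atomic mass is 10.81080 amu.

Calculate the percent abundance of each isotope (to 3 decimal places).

With x = fraction of B-10 (so B-11 is 1 − x):
10.013·x + 11.009·(1 − x) = 10.81080
(10.013 − 11.009)·x = 10.81080 − 11.009
x = -0.19820 / -0.996 = 0.19900 → 19.900% B-10, 80.100% B-11.

B-10: 19.900%, B-11: 80.100%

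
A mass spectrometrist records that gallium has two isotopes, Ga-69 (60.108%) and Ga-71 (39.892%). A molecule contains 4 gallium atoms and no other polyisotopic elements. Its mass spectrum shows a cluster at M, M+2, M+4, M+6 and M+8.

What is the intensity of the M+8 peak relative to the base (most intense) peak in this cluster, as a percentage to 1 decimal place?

Binomial terms of (0.60108 + 0.39892)^4: M 0.1305, M+2 0.3465, M+4 0.3450, M+6 0.1526, M+8 0.0253 → M+2 is the base peak.
P(M+2) = C(4,1) × 0.60108^3 × 0.39892^1 = 4 × 0.2171685 × 0.39892 = 0.346531 (base)
P(M+8) = C(4,4) × 0.60108^0 × 0.39892^4 = 1 × 1.0000 × 0.02532464 = 0.025325
Relative intensity = 0.025325 / 0.346531 × 100 = 7.3

7.3%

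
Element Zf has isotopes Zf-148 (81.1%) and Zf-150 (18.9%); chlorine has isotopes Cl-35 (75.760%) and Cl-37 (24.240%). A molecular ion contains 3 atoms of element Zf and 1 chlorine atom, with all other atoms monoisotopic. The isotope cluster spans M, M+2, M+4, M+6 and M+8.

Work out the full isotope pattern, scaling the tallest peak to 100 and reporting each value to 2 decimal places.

Element Zf pattern (n=3): 0.53341173 : 0.37292781 : 0.08690919 : 0.00675127
Chlorine pattern (n=1): 0.7576 : 0.2424
Convolve the two distributions (both contribute in 2-u steps):
  M: 0.53341173×0.7576 = 0.404113
  M+2: 0.53341173×0.2424 + 0.37292781×0.7576 = 0.411829
  M+4: 0.37292781×0.2424 + 0.08690919×0.7576 = 0.156240
  M+6: 0.08690919×0.2424 + 0.00675127×0.7576 = 0.026182
  M+8: 0.00675127×0.2424 = 0.001637
Scale to base peak (0.411829) = 100: 98.13 : 100.00 : 37.94 : 6.36 : 0.40

98.13 : 100.00 : 37.94 : 6.36 : 0.40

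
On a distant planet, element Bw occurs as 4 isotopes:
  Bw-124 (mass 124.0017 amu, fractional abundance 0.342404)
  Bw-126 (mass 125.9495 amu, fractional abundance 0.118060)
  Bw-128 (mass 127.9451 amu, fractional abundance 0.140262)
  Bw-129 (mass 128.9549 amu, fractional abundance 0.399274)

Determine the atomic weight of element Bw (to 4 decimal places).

Ar = Σ fᵢ·mᵢ = 0.342404 × 124.0017 + 0.118060 × 125.9495 + 0.140262 × 127.9451 + 0.399274 × 128.9549
= 42.45868 + 14.86960 + 17.94584 + 51.48834 = 126.76246 amu

126.7625 amu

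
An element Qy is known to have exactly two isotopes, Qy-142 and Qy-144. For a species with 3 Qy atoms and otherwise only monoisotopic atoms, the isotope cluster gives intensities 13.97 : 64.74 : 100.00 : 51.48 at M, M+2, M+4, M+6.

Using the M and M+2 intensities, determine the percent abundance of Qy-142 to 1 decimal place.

39.3%

If p is the fraction of Qy that is Qy-142, then I(M+2)/I(M) = [C(3,1)·p^2·(1−p)] / p^3 = 3·(1−p)/p = 64.74/13.97 = 4.6342
(1−p)/p = 4.6342/3 = 1.5447  ⇒  p = 1/(1 + 1.5447) = 0.3930
Qy-142: 39.3%, Qy-144: 60.7%.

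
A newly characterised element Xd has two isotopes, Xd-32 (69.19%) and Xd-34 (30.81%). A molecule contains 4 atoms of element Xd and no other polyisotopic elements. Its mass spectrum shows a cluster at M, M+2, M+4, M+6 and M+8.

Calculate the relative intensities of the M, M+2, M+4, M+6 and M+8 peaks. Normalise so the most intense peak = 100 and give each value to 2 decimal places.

56.14 : 100.00 : 66.79 : 19.83 : 2.21

The 4 Xd atoms are independent, so intensities follow the terms of (0.6919 + 0.3081)^4.
P(M) = 0.6919^4 = 0.229178
P(M+2) = 4 × 0.6919^3 × 0.3081^1 = 0.408208
P(M+4) = 6 × 0.6919^2 × 0.3081^2 = 0.272660
P(M+6) = 4 × 0.6919^1 × 0.3081^3 = 0.080943
P(M+8) = 0.3081^4 = 0.009011
The M+2 peak is largest (0.408208); scaling to 100 gives 56.14 : 100.00 : 66.79 : 19.83 : 2.21.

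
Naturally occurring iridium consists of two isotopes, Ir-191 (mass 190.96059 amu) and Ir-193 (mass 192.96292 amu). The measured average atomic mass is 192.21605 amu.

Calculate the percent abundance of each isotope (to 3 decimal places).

Let x be the fractional abundance of Ir-191; then Ir-193 has abundance 1 − x.
190.96059·x + 192.96292·(1 − x) = 192.21605
(190.96059 − 192.96292)·x = 192.21605 − 192.96292
x = -0.74687 / -2.00233 = 0.37300 → 37.300% Ir-191, 62.700% Ir-193.

Ir-191: 37.300%, Ir-193: 62.700%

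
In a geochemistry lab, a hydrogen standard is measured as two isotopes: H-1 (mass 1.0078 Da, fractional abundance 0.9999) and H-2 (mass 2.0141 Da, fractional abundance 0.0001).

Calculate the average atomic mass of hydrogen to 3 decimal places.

1.008 Da

Ar = Σ fᵢ·mᵢ = 0.9999 × 1.0078 + 0.0001 × 2.0141
= 1.00770 + 0.00020 = 1.00790 Da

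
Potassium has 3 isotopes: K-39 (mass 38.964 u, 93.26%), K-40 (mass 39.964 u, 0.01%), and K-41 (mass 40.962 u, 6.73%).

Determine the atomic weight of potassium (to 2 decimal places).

Ar = Σ fᵢ·mᵢ = 0.9326 × 38.964 + 0.0001 × 39.964 + 0.0673 × 40.962
= 36.3378 + 0.0040 + 2.7567 = 39.0985 u

39.10 u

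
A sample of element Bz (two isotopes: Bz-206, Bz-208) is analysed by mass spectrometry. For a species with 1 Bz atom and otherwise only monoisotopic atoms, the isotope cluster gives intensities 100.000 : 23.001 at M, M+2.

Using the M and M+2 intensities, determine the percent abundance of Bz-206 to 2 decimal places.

81.30%

If p is the fraction of Bz that is Bz-206, then I(M+2)/I(M) = [C(1,1)·p^0·(1−p)] / p^1 = 1·(1−p)/p = 23.001/100.000 = 0.2300
(1−p)/p = 0.2300/1 = 0.2300  ⇒  p = 1/(1 + 0.2300) = 0.8130
Bz-206: 81.30%, Bz-208: 18.70%.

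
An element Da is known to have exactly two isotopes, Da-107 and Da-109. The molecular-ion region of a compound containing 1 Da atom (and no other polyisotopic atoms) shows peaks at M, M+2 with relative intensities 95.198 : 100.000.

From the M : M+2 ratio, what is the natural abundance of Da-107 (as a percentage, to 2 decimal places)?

If p is the fraction of Da that is Da-107, then I(M+2)/I(M) = [C(1,1)·p^0·(1−p)] / p^1 = 1·(1−p)/p = 100.000/95.198 = 1.0504
(1−p)/p = 1.0504/1 = 1.0504  ⇒  p = 1/(1 + 1.0504) = 0.4877
Da-107: 48.77%, Da-109: 51.23%.

48.77%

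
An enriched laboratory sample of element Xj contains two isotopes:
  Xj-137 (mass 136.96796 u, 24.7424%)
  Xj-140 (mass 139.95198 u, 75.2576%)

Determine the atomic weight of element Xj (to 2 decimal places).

Weight each isotope mass by its fractional abundance: 0.247424 × 136.96796 + 0.752576 × 139.95198
= 33.889161 + 105.324501 = 139.213662 u

139.21 u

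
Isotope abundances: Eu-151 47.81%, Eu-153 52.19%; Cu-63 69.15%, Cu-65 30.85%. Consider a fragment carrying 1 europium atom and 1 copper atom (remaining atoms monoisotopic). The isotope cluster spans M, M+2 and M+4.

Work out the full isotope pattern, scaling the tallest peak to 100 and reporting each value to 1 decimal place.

Europium pattern (n=1): 0.4781 : 0.5219
Copper pattern (n=1): 0.6915 : 0.3085
Convolve the two distributions (both contribute in 2-u steps):
  M: 0.4781×0.6915 = 0.330606
  M+2: 0.4781×0.3085 + 0.5219×0.6915 = 0.508388
  M+4: 0.5219×0.3085 = 0.161006
Scale to base peak (0.508388) = 100: 65.0 : 100.0 : 31.7

65.0 : 100.0 : 31.7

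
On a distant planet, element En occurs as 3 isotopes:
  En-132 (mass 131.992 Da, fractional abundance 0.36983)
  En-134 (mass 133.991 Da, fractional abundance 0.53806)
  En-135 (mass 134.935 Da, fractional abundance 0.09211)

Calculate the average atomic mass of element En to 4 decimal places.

Weight each isotope mass by its fractional abundance: 0.36983 × 131.992 + 0.53806 × 133.991 + 0.09211 × 134.935
= 48.81460 + 72.09520 + 12.42886 = 133.33866 Da

133.3387 Da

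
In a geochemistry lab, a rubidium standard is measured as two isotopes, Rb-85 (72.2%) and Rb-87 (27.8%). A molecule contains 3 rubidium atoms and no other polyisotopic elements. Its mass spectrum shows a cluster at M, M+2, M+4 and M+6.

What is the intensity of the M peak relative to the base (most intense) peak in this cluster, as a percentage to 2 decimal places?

Term probabilities: M 0.3764, M+2 0.4348, M+4 0.1674, M+6 0.0215. Base peak = M+2.
P(M+2) = C(3,1) × 0.722^2 × 0.278^1 = 3 × 0.521284 × 0.2780 = 0.434751 (base)
P(M) = C(3,0) × 0.722^3 × 0.278^0 = 1 × 0.37636705 × 1.0000 = 0.376367
Relative intensity = 0.376367 / 0.434751 × 100 = 86.57

86.57%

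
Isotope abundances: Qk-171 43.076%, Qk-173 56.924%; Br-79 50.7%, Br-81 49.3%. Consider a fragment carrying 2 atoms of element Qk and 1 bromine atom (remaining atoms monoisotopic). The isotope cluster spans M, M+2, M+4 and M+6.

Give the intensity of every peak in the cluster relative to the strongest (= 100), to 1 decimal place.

Element Qk pattern (n=2): 0.18555418 : 0.49041164 : 0.32403418
Bromine pattern (n=1): 0.5070 : 0.4930
Convolve the two distributions (both contribute in 2-u steps):
  M: 0.18555418×0.5070 = 0.094076
  M+2: 0.18555418×0.4930 + 0.49041164×0.5070 = 0.340117
  M+4: 0.49041164×0.4930 + 0.32403418×0.5070 = 0.406058
  M+6: 0.32403418×0.4930 = 0.159749
Scale to base peak (0.406058) = 100: 23.2 : 83.8 : 100.0 : 39.3

23.2 : 83.8 : 100.0 : 39.3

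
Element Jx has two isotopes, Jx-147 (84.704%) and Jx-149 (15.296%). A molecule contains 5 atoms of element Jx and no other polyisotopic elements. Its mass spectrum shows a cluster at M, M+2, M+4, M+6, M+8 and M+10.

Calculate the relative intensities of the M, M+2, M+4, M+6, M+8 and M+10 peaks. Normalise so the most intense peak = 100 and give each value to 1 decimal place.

Expanding (0.84704 + 0.15296)^5:
P(M) = 0.84704^5 = 0.436033
P(M+2) = 5 × 0.84704^4 × 0.15296^1 = 0.393698
P(M+4) = 10 × 0.84704^3 × 0.15296^2 = 0.142189
P(M+6) = 10 × 0.84704^2 × 0.15296^3 = 0.025677
P(M+8) = 5 × 0.84704^1 × 0.15296^4 = 0.002318
P(M+10) = 0.15296^5 = 0.000084
The M peak is largest (0.436033); scaling to 100 gives 100.0 : 90.3 : 32.6 : 5.9 : 0.5 : 0.0.

100.0 : 90.3 : 32.6 : 5.9 : 0.5 : 0.0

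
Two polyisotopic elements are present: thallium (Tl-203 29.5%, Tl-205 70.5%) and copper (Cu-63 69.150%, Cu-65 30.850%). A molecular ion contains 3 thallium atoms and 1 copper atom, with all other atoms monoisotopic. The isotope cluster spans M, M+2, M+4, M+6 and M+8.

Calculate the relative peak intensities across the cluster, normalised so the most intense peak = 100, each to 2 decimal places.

4.70 : 35.77 : 95.49 : 100.00 : 28.60

Thallium pattern (n=3): 0.02567237 : 0.18405787 : 0.43986713 : 0.35040263
Copper pattern (n=1): 0.6915 : 0.3085
Convolve the two distributions (both contribute in 2-u steps):
  M: 0.02567237×0.6915 = 0.017752
  M+2: 0.02567237×0.3085 + 0.18405787×0.6915 = 0.135196
  M+4: 0.18405787×0.3085 + 0.43986713×0.6915 = 0.360950
  M+6: 0.43986713×0.3085 + 0.35040263×0.6915 = 0.378002
  M+8: 0.35040263×0.3085 = 0.108099
Scale to base peak (0.378002) = 100: 4.70 : 35.77 : 95.49 : 100.00 : 28.60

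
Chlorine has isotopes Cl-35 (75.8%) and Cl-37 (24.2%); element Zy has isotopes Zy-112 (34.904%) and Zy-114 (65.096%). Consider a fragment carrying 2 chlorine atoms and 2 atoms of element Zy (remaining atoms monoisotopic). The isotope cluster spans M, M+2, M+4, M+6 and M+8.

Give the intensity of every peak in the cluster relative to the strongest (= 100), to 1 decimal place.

Chlorine pattern (n=2): 0.574564 : 0.366872 : 0.058564
Element Zy pattern (n=2): 0.12182892 : 0.45442216 : 0.42374892
Convolve the two distributions (both contribute in 2-u steps):
  M: 0.574564×0.12182892 = 0.069999
  M+2: 0.574564×0.45442216 + 0.366872×0.12182892 = 0.305790
  M+4: 0.574564×0.42374892 + 0.366872×0.45442216 + 0.058564×0.12182892 = 0.417320
  M+6: 0.366872×0.42374892 + 0.058564×0.45442216 = 0.182074
  M+8: 0.058564×0.42374892 = 0.024816
Scale to base peak (0.417320) = 100: 16.8 : 73.3 : 100.0 : 43.6 : 5.9

16.8 : 73.3 : 100.0 : 43.6 : 5.9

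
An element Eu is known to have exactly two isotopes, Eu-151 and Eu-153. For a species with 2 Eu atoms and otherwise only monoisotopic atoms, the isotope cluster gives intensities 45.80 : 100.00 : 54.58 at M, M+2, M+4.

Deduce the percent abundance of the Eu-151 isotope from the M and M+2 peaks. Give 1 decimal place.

Write p for the Eu-151 fraction. I(M+2)/I(M) = [C(2,1)·p^1·(1−p)] / p^2 = 2·(1−p)/p = 100.00/45.80 = 2.1834
(1−p)/p = 2.1834/2 = 1.0917  ⇒  p = 1/(1 + 1.0917) = 0.4781
Eu-151: 47.8%, Eu-153: 52.2%.

47.8%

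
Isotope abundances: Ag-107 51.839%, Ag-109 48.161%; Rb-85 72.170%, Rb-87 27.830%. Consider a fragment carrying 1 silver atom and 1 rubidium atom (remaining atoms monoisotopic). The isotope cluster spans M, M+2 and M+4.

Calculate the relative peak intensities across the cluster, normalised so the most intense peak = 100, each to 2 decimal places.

Silver pattern (n=1): 0.51839 : 0.48161
Rubidium pattern (n=1): 0.7217 : 0.2783
Convolve the two distributions (both contribute in 2-u steps):
  M: 0.51839×0.7217 = 0.374122
  M+2: 0.51839×0.2783 + 0.48161×0.7217 = 0.491846
  M+4: 0.48161×0.2783 = 0.134032
Scale to base peak (0.491846) = 100: 76.06 : 100.00 : 27.25

76.06 : 100.00 : 27.25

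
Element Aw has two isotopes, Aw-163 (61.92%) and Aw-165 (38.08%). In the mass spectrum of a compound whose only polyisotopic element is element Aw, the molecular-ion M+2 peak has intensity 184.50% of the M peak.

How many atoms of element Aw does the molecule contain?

With n Aw atoms, P(M+2)/P(M) = C(n,1)·p^(n−1)q / p^n = n·q/p = n · 0.3808/0.6192.
n = 1.8450 × 0.6192/0.3808 = 3.00 ≈ 3

3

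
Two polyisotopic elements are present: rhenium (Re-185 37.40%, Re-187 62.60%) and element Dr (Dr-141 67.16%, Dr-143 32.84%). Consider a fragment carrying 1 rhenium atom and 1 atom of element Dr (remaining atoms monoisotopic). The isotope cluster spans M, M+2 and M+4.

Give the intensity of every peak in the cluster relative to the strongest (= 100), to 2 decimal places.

46.24 : 100.00 : 37.84

Rhenium pattern (n=1): 0.3740 : 0.6260
Element Dr pattern (n=1): 0.6716 : 0.3284
Convolve the two distributions (both contribute in 2-u steps):
  M: 0.3740×0.6716 = 0.251178
  M+2: 0.3740×0.3284 + 0.6260×0.6716 = 0.543243
  M+4: 0.6260×0.3284 = 0.205578
Scale to base peak (0.543243) = 100: 46.24 : 100.00 : 37.84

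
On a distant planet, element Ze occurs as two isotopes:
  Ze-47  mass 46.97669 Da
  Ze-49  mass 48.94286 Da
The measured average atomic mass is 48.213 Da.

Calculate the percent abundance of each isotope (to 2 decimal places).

Ze-47: 37.12%, Ze-49: 62.88%

With x = fraction of Ze-47 (so Ze-49 is 1 − x):
46.97669·x + 48.94286·(1 − x) = 48.213
(46.97669 − 48.94286)·x = 48.213 − 48.94286
x = -0.72986 / -1.96617 = 0.37121 → 37.12% Ze-47, 62.88% Ze-49.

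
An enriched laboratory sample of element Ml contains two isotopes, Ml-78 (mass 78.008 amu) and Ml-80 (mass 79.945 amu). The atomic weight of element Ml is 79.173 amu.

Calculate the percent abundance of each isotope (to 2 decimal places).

Writing the weighted mean with unknown fraction x of Ml-78:
78.008·x + 79.945·(1 − x) = 79.173
(78.008 − 79.945)·x = 79.173 − 79.945
x = -0.772 / -1.937 = 0.39855 → 39.86% Ml-78, 60.14% Ml-80.

Ml-78: 39.86%, Ml-80: 60.14%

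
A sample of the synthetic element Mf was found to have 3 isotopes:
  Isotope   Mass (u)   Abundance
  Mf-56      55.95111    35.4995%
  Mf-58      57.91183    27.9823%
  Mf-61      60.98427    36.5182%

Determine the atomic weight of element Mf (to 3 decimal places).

58.338 u

Weight each isotope mass by its fractional abundance: 0.354995 × 55.95111 + 0.279823 × 57.91183 + 0.365182 × 60.98427
= 19.862364 + 16.205062 + 22.270358 = 58.337784 u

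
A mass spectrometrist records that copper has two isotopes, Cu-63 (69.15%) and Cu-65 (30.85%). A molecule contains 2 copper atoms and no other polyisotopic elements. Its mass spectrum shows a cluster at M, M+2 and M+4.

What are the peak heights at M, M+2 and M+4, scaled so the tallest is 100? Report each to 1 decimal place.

Expanding (0.6915 + 0.3085)^2:
P(M) = 0.6915^2 = 0.478172
P(M+2) = 2 × 0.6915^1 × 0.3085^1 = 0.426656
P(M+4) = 0.3085^2 = 0.095172
The M peak is largest (0.478172); scaling to 100 gives 100.0 : 89.2 : 19.9.

100.0 : 89.2 : 19.9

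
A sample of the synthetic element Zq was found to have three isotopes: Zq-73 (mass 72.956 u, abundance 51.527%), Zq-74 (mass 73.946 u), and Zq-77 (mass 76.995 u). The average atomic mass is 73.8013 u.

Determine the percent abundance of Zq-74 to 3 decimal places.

Let x and y be the fractions of Zq-74 and Zq-77. Then x + y = 1 − 0.51527 = 0.48473 and 73.946x + 76.995y = 73.8013 − 0.51527×72.956 = 36.20926188.
Substituting: 73.946x + 76.995(0.48473 − x) = 36.20926188
(73.946 − 76.995)x = -1.11252447  ⇒  x = 0.36488, y = 0.11985
Zq-74: 36.488%, Zq-77: 11.985%.

36.488%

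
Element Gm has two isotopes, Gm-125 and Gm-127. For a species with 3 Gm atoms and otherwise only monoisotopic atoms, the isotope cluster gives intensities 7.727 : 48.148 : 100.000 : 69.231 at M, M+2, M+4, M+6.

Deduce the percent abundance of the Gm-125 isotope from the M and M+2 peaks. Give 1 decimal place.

Let p = fractional abundance of Gm-125. I(M+2)/I(M) = [C(3,1)·p^2·(1−p)] / p^3 = 3·(1−p)/p = 48.148/7.727 = 6.2311
(1−p)/p = 6.2311/3 = 2.0770  ⇒  p = 1/(1 + 2.0770) = 0.3250
Gm-125: 32.5%, Gm-127: 67.5%.

32.5%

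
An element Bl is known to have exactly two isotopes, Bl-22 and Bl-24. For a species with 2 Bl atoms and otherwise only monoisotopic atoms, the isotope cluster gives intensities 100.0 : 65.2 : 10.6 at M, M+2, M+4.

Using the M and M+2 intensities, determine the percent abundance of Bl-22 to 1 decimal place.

75.4%

Write p for the Bl-22 fraction. I(M+2)/I(M) = [C(2,1)·p^1·(1−p)] / p^2 = 2·(1−p)/p = 65.2/100.0 = 0.6520
(1−p)/p = 0.6520/2 = 0.3260  ⇒  p = 1/(1 + 0.3260) = 0.7541
Bl-22: 75.4%, Bl-24: 24.6%.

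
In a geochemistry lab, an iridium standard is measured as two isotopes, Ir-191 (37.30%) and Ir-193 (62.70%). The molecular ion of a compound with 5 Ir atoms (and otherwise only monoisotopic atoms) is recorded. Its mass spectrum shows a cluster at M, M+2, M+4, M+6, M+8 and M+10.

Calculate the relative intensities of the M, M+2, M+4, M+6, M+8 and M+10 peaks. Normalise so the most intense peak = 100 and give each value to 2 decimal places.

2.11 : 17.70 : 59.49 : 100.00 : 84.05 : 28.26

Expanding (0.3730 + 0.6270)^5:
P(M) = 0.3730^5 = 0.007220
P(M+2) = 5 × 0.3730^4 × 0.6270^1 = 0.060684
P(M+4) = 10 × 0.3730^3 × 0.6270^2 = 0.204015
P(M+6) = 10 × 0.3730^2 × 0.6270^3 = 0.342942
P(M+8) = 5 × 0.3730^1 × 0.6270^4 = 0.288237
P(M+10) = 0.6270^5 = 0.096903
The M+6 peak is largest (0.342942); scaling to 100 gives 2.11 : 17.70 : 59.49 : 100.00 : 84.05 : 28.26.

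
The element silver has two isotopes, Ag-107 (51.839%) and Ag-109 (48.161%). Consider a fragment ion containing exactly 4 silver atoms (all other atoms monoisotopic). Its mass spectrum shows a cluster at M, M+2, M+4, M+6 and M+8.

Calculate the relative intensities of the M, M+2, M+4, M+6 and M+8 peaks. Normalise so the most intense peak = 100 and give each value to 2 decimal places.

19.31 : 71.76 : 100.00 : 61.94 : 14.39

Each Ag atom is independently Ag-107 (p = 0.51839) or Ag-109 (q = 0.48161); the cluster is the binomial expansion (p + q)^4.
P(M) = 0.51839^4 = 0.072215
P(M+2) = 4 × 0.51839^3 × 0.48161^1 = 0.268365
P(M+4) = 6 × 0.51839^2 × 0.48161^2 = 0.373986
P(M+6) = 4 × 0.51839^1 × 0.48161^3 = 0.231634
P(M+8) = 0.48161^4 = 0.053800
The M+4 peak is largest (0.373986); scaling to 100 gives 19.31 : 71.76 : 100.00 : 61.94 : 14.39.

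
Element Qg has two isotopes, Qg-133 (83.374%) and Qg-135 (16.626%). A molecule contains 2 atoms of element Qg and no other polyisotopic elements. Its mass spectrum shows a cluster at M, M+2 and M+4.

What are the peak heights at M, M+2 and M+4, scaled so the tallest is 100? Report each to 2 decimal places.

100.00 : 39.88 : 3.98

Expanding (0.83374 + 0.16626)^2:
P(M) = 0.83374^2 = 0.695122
P(M+2) = 2 × 0.83374^1 × 0.16626^1 = 0.277235
P(M+4) = 0.16626^2 = 0.027642
The M peak is largest (0.695122); scaling to 100 gives 100.00 : 39.88 : 3.98.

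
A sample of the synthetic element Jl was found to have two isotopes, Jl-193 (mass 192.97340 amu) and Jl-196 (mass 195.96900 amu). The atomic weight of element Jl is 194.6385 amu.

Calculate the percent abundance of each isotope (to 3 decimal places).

Writing the weighted mean with unknown fraction x of Jl-193:
192.97340·x + 195.96900·(1 − x) = 194.6385
(192.97340 − 195.96900)·x = 194.6385 − 195.96900
x = -1.33050 / -2.99560 = 0.44415 → 44.415% Jl-193, 55.585% Jl-196.

Jl-193: 44.415%, Jl-196: 55.585%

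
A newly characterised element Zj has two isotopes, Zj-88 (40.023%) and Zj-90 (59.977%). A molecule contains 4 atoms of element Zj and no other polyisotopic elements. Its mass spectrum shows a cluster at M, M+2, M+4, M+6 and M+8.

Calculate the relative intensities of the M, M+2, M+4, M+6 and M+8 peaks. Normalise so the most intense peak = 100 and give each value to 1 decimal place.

Expanding (0.40023 + 0.59977)^4:
P(M) = 0.40023^4 = 0.025659
P(M+2) = 4 × 0.40023^3 × 0.59977^1 = 0.153806
P(M+4) = 6 × 0.40023^2 × 0.59977^2 = 0.345732
P(M+6) = 4 × 0.40023^1 × 0.59977^3 = 0.345401
P(M+8) = 0.59977^4 = 0.129401
The M+4 peak is largest (0.345732); scaling to 100 gives 7.4 : 44.5 : 100.0 : 99.9 : 37.4.

7.4 : 44.5 : 100.0 : 99.9 : 37.4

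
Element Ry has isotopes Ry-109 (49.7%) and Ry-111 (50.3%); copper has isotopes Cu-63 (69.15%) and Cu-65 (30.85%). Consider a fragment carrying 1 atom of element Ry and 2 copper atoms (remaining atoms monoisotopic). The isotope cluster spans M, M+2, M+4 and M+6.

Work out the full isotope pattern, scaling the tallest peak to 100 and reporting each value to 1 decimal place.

52.5 : 100.0 : 57.9 : 10.6

Element Ry pattern (n=1): 0.4970 : 0.5030
Copper pattern (n=2): 0.47817225 : 0.4266555 : 0.09517225
Convolve the two distributions (both contribute in 2-u steps):
  M: 0.4970×0.47817225 = 0.237652
  M+2: 0.4970×0.4266555 + 0.5030×0.47817225 = 0.452568
  M+4: 0.4970×0.09517225 + 0.5030×0.4266555 = 0.261908
  M+6: 0.5030×0.09517225 = 0.047872
Scale to base peak (0.452568) = 100: 52.5 : 100.0 : 57.9 : 10.6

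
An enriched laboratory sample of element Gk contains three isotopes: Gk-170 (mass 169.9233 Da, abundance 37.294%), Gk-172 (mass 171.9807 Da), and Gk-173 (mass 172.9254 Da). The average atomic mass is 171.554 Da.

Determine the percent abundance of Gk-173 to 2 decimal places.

Let x and y be the fractions of Gk-172 and Gk-173. Then x + y = 1 − 0.37294 = 0.62706 and 171.9807x + 172.9254y = 171.554 − 0.37294×169.9233 = 108.182804498.
Substituting: 171.9807x + 172.9254(0.62706 − x) = 108.182804498
(171.9807 − 172.9254)x = -0.251796826  ⇒  x = 0.26654, y = 0.36052
Gk-172: 26.65%, Gk-173: 36.05%.

36.05%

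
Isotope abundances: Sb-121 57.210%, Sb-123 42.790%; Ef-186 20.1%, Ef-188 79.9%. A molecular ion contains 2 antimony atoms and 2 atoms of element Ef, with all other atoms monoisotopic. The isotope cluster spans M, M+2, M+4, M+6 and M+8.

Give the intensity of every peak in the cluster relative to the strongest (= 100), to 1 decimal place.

Antimony pattern (n=2): 0.32729841 : 0.48960318 : 0.18309841
Element Ef pattern (n=2): 0.040401 : 0.321198 : 0.638401
Convolve the two distributions (both contribute in 2-u steps):
  M: 0.32729841×0.040401 = 0.013223
  M+2: 0.32729841×0.321198 + 0.48960318×0.040401 = 0.124908
  M+4: 0.32729841×0.638401 + 0.48960318×0.321198 + 0.18309841×0.040401 = 0.373605
  M+6: 0.48960318×0.638401 + 0.18309841×0.321198 = 0.371374
  M+8: 0.18309841×0.638401 = 0.116890
Scale to base peak (0.373605) = 100: 3.5 : 33.4 : 100.0 : 99.4 : 31.3

3.5 : 33.4 : 100.0 : 99.4 : 31.3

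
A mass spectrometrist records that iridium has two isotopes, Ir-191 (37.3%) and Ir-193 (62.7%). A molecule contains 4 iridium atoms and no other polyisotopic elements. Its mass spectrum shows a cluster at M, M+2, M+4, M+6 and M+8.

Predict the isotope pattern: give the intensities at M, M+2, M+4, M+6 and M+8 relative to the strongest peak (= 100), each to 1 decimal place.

Each Ir atom is independently Ir-191 (p = 0.373) or Ir-193 (q = 0.627); the cluster is the binomial expansion (p + q)^4.
P(M) = 0.373^4 = 0.019357
P(M+2) = 4 × 0.373^3 × 0.627^1 = 0.130153
P(M+4) = 6 × 0.373^2 × 0.627^2 = 0.328174
P(M+6) = 4 × 0.373^1 × 0.627^3 = 0.367766
P(M+8) = 0.627^4 = 0.154550
The M+6 peak is largest (0.367766); scaling to 100 gives 5.3 : 35.4 : 89.2 : 100.0 : 42.0.

5.3 : 35.4 : 89.2 : 100.0 : 42.0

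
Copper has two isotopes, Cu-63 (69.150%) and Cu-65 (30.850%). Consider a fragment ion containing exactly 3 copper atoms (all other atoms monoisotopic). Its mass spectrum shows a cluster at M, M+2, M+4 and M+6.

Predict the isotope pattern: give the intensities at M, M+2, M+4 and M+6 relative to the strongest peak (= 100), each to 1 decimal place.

Each Cu atom is independently Cu-63 (p = 0.69150) or Cu-65 (q = 0.30850); the cluster is the binomial expansion (p + q)^3.
P(M) = 0.69150^3 = 0.330656
P(M+2) = 3 × 0.69150^2 × 0.30850^1 = 0.442548
P(M+4) = 3 × 0.69150^1 × 0.30850^2 = 0.197435
P(M+6) = 0.30850^3 = 0.029361
The M+2 peak is largest (0.442548); scaling to 100 gives 74.7 : 100.0 : 44.6 : 6.6.

74.7 : 100.0 : 44.6 : 6.6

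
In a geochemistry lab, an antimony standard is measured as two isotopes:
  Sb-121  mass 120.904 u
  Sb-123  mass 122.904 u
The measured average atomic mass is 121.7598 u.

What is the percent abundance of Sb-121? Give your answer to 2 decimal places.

57.21%

Let x be the fractional abundance of Sb-121; then Sb-123 has abundance 1 − x.
120.904·x + 122.904·(1 − x) = 121.7598
(120.904 − 122.904)·x = 121.7598 − 122.904
x = -1.1442 / -2.000 = 0.57210 → 57.21% Sb-121, 42.79% Sb-123.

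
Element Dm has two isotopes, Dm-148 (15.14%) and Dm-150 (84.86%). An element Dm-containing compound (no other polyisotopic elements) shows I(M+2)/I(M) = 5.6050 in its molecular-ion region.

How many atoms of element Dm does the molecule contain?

1

For n independent Dm atoms, I(M+2)/I(M) = n · (abundance Dm-150) / (abundance Dm-148) = n · 0.8486/0.1514.
n = 5.6050 × 0.1514/0.8486 = 1.00 ≈ 1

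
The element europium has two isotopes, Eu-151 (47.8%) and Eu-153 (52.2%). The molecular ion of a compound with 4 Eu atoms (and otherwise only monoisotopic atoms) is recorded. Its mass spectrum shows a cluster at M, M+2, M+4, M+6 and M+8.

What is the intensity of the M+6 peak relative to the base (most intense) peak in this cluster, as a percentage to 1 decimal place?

72.8%

Binomial terms of (0.478 + 0.522)^4: M 0.0522, M+2 0.2280, M+4 0.3735, M+6 0.2720, M+8 0.0742 → M+4 is the base peak.
P(M+4) = C(4,2) × 0.478^2 × 0.522^2 = 6 × 0.228484 × 0.272484 = 0.373549 (base)
P(M+6) = C(4,3) × 0.478^1 × 0.522^3 = 4 × 0.4780 × 0.14223665 = 0.271956
Relative intensity = 0.271956 / 0.373549 × 100 = 72.8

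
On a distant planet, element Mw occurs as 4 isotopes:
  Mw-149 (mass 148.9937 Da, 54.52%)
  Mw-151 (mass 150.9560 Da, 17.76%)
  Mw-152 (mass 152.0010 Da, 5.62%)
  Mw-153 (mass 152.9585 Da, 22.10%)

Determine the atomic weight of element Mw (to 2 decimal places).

150.39 Da

The abundance-weighted mean is 0.5452 × 148.9937 + 0.1776 × 150.9560 + 0.0562 × 152.0010 + 0.2210 × 152.9585
= 81.23137 + 26.80979 + 8.54246 + 33.80383 = 150.38745 Da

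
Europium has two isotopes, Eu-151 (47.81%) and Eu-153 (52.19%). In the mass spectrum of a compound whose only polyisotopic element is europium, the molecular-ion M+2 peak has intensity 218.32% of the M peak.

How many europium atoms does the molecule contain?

2

With n Eu atoms, P(M+2)/P(M) = C(n,1)·p^(n−1)q / p^n = n·q/p = n · 0.5219/0.4781.
n = 2.1832 × 0.4781/0.5219 = 2.00 ≈ 2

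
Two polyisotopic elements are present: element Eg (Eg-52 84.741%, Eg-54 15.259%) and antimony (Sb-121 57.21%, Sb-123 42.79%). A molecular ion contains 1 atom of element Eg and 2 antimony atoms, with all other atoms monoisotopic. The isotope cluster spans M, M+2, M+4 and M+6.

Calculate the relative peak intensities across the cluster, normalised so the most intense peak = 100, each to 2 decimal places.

59.67 : 100.00 : 49.45 : 6.01

Element Eg pattern (n=1): 0.84741 : 0.15259
Antimony pattern (n=2): 0.32729841 : 0.48960318 : 0.18309841
Convolve the two distributions (both contribute in 2-u steps):
  M: 0.84741×0.32729841 = 0.277356
  M+2: 0.84741×0.48960318 + 0.15259×0.32729841 = 0.464837
  M+4: 0.84741×0.18309841 + 0.15259×0.48960318 = 0.229868
  M+6: 0.15259×0.18309841 = 0.027939
Scale to base peak (0.464837) = 100: 59.67 : 100.00 : 49.45 : 6.01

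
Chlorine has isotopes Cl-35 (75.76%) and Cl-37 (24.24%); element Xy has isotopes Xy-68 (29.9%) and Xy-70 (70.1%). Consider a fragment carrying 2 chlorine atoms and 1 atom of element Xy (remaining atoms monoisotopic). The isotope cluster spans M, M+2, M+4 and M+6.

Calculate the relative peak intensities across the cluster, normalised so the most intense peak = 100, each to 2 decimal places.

33.51 : 100.00 : 53.70 : 8.04

Chlorine pattern (n=2): 0.57395776 : 0.36728448 : 0.05875776
Element Xy pattern (n=1): 0.2990 : 0.7010
Convolve the two distributions (both contribute in 2-u steps):
  M: 0.57395776×0.2990 = 0.171613
  M+2: 0.57395776×0.7010 + 0.36728448×0.2990 = 0.512162
  M+4: 0.36728448×0.7010 + 0.05875776×0.2990 = 0.275035
  M+6: 0.05875776×0.7010 = 0.041189
Scale to base peak (0.512162) = 100: 33.51 : 100.00 : 53.70 : 8.04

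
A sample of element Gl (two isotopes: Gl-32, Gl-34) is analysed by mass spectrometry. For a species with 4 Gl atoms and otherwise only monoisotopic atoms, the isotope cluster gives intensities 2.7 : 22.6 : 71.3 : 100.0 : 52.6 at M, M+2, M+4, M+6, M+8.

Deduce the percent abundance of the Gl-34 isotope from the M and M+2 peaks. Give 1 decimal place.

Write p for the Gl-32 fraction. I(M+2)/I(M) = [C(4,1)·p^3·(1−p)] / p^4 = 4·(1−p)/p = 22.6/2.7 = 8.3704
(1−p)/p = 8.3704/4 = 2.0926  ⇒  p = 1/(1 + 2.0926) = 0.3234
Gl-32: 32.3%, Gl-34: 67.7%.

67.7%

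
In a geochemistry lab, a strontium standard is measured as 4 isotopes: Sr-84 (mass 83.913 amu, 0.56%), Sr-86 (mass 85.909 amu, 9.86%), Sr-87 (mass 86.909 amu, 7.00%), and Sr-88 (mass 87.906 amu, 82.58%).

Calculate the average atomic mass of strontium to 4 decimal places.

87.6169 amu

The abundance-weighted mean is 0.0056 × 83.913 + 0.0986 × 85.909 + 0.0700 × 86.909 + 0.8258 × 87.906
= 0.46991 + 8.47063 + 6.08363 + 72.59277 = 87.61694 amu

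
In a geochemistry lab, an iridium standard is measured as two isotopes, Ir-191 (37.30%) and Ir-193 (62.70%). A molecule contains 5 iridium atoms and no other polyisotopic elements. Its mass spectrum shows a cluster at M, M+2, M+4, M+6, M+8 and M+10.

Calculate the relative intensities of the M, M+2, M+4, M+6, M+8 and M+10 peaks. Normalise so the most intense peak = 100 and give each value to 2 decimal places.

2.11 : 17.70 : 59.49 : 100.00 : 84.05 : 28.26

Each Ir atom is independently Ir-191 (p = 0.3730) or Ir-193 (q = 0.6270); the cluster is the binomial expansion (p + q)^5.
P(M) = 0.3730^5 = 0.007220
P(M+2) = 5 × 0.3730^4 × 0.6270^1 = 0.060684
P(M+4) = 10 × 0.3730^3 × 0.6270^2 = 0.204015
P(M+6) = 10 × 0.3730^2 × 0.6270^3 = 0.342942
P(M+8) = 5 × 0.3730^1 × 0.6270^4 = 0.288237
P(M+10) = 0.6270^5 = 0.096903
The M+6 peak is largest (0.342942); scaling to 100 gives 2.11 : 17.70 : 59.49 : 100.00 : 84.05 : 28.26.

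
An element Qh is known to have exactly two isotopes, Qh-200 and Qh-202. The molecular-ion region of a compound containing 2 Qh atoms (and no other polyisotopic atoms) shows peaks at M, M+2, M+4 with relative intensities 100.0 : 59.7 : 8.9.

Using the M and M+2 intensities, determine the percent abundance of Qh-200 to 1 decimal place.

77.0%

If p is the fraction of Qh that is Qh-200, then I(M+2)/I(M) = [C(2,1)·p^1·(1−p)] / p^2 = 2·(1−p)/p = 59.7/100.0 = 0.5970
(1−p)/p = 0.5970/2 = 0.2985  ⇒  p = 1/(1 + 0.2985) = 0.7701
Qh-200: 77.0%, Qh-202: 23.0%.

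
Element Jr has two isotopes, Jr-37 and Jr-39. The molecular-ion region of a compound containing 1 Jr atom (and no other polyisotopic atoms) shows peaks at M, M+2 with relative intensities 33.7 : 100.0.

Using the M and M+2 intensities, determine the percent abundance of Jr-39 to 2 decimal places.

Write p for the Jr-37 fraction. I(M+2)/I(M) = [C(1,1)·p^0·(1−p)] / p^1 = 1·(1−p)/p = 100.0/33.7 = 2.9674
(1−p)/p = 2.9674/1 = 2.9674  ⇒  p = 1/(1 + 2.9674) = 0.2521
Jr-37: 25.21%, Jr-39: 74.79%.

74.79%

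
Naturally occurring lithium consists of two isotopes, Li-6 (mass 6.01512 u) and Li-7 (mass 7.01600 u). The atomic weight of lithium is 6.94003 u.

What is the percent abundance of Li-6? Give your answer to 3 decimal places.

Writing the weighted mean with unknown fraction x of Li-6:
6.01512·x + 7.01600·(1 − x) = 6.94003
(6.01512 − 7.01600)·x = 6.94003 − 7.01600
x = -0.07597 / -1.00088 = 0.07590 → 7.590% Li-6, 92.410% Li-7.

7.590%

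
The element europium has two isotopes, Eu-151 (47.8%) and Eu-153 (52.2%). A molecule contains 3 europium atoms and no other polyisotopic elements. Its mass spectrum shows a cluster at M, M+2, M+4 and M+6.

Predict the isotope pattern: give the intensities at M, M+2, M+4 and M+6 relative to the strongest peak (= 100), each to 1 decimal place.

The 3 Eu atoms are independent, so intensities follow the terms of (0.478 + 0.522)^3.
P(M) = 0.478^3 = 0.109215
P(M+2) = 3 × 0.478^2 × 0.522^1 = 0.357806
P(M+4) = 3 × 0.478^1 × 0.522^2 = 0.390742
P(M+6) = 0.522^3 = 0.142237
The M+4 peak is largest (0.390742); scaling to 100 gives 28.0 : 91.6 : 100.0 : 36.4.

28.0 : 91.6 : 100.0 : 36.4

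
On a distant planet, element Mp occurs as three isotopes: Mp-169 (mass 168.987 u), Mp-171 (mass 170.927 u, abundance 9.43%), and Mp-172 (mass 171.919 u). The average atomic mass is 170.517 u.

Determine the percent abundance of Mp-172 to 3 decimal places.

45.943%

Let x and y be the fractions of Mp-169 and Mp-172. Then x + y = 1 − 0.0943 = 0.9057 and 168.987x + 171.919y = 170.517 − 0.0943×170.927 = 154.3985839.
Substituting: 168.987x + 171.919(0.9057 − x) = 154.3985839
(168.987 − 171.919)x = -1.3084544  ⇒  x = 0.44627, y = 0.45943
Mp-169: 44.627%, Mp-172: 45.943%.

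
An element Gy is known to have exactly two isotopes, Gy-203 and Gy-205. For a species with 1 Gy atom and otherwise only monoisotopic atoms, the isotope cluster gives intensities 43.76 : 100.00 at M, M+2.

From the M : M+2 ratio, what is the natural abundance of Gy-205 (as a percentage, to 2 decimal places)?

69.56%

Let p = fractional abundance of Gy-203. I(M+2)/I(M) = [C(1,1)·p^0·(1−p)] / p^1 = 1·(1−p)/p = 100.00/43.76 = 2.2852
(1−p)/p = 2.2852/1 = 2.2852  ⇒  p = 1/(1 + 2.2852) = 0.3044
Gy-203: 30.44%, Gy-205: 69.56%.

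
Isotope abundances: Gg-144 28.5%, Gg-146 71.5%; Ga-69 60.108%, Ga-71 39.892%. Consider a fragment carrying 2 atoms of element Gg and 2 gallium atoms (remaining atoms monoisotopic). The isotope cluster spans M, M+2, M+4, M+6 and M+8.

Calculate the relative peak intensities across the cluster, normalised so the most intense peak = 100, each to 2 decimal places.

Element Gg pattern (n=2): 0.081225 : 0.40755 : 0.511225
Gallium pattern (n=2): 0.36129717 : 0.47956567 : 0.15913717
Convolve the two distributions (both contribute in 2-u steps):
  M: 0.081225×0.36129717 = 0.029346
  M+2: 0.081225×0.47956567 + 0.40755×0.36129717 = 0.186199
  M+4: 0.081225×0.15913717 + 0.40755×0.47956567 + 0.511225×0.36129717 = 0.393077
  M+6: 0.40755×0.15913717 + 0.511225×0.47956567 = 0.310022
  M+8: 0.511225×0.15913717 = 0.081355
Scale to base peak (0.393077) = 100: 7.47 : 47.37 : 100.00 : 78.87 : 20.70

7.47 : 47.37 : 100.00 : 78.87 : 20.70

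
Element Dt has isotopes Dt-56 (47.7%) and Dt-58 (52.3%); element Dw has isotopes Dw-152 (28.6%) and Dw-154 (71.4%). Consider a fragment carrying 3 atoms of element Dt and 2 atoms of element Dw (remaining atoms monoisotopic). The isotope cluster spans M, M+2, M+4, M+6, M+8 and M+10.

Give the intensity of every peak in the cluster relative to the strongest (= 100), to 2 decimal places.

Element Dt pattern (n=3): 0.10853133 : 0.356993 : 0.39142 : 0.14305567
Element Dw pattern (n=2): 0.081796 : 0.408408 : 0.509796
Convolve the two distributions (both contribute in 2-u steps):
  M: 0.10853133×0.081796 = 0.008877
  M+2: 0.10853133×0.408408 + 0.356993×0.081796 = 0.073526
  M+4: 0.10853133×0.509796 + 0.356993×0.408408 + 0.39142×0.081796 = 0.233144
  M+6: 0.356993×0.509796 + 0.39142×0.408408 + 0.14305567×0.081796 = 0.353554
  M+8: 0.39142×0.509796 + 0.14305567×0.408408 = 0.257969
  M+10: 0.14305567×0.509796 = 0.072929
Scale to base peak (0.353554) = 100: 2.51 : 20.80 : 65.94 : 100.00 : 72.96 : 20.63

2.51 : 20.80 : 65.94 : 100.00 : 72.96 : 20.63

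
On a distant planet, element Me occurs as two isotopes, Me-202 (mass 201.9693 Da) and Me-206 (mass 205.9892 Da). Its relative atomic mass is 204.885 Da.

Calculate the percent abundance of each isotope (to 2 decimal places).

Me-202: 27.47%, Me-206: 72.53%

Let x be the fractional abundance of Me-202; then Me-206 has abundance 1 − x.
201.9693·x + 205.9892·(1 − x) = 204.885
(201.9693 − 205.9892)·x = 204.885 − 205.9892
x = -1.1042 / -4.0199 = 0.27468 → 27.47% Me-202, 72.53% Me-206.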